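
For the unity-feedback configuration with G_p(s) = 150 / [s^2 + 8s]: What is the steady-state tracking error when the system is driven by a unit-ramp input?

Factoring s from the denominator leaves a polynomial with constant term 8, so the system is type 1.
K_v = lim_{s→0} s·G_p(s) = 150 / 8 = 18.75.
e_ss = 1/K_v = 1/18.75 = 4/75.

4/75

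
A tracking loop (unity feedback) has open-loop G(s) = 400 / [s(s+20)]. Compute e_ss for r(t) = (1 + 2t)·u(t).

One free integrator in G(s): this is a type 1 system. By superposition:
  • 1: tracked with zero error.
  • 2t: e_ss = 2/K_v with K_v=20 → 0.1.
Total e_ss = 0.1.

0.1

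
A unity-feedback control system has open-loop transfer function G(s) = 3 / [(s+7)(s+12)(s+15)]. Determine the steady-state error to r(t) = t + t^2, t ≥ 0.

System type = 0 (no poles at s=0). Taking each input component in turn:
  • t: a type-0 system cannot track it, e_ss → ∞.
  • t^2: a type-0 system cannot track it, e_ss → ∞.
The unbounded component dominates.

infinity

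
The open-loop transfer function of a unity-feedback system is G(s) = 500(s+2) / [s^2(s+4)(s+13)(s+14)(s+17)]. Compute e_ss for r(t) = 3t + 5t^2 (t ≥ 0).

123.76

The open loop has two poles at the origin → type 2 system. By superposition:
  • 3t: tracked with zero error.
  • 5t^2: e_ss = 10/K_a with K_a=125/1547 → 123.76.
Total e_ss = 123.76.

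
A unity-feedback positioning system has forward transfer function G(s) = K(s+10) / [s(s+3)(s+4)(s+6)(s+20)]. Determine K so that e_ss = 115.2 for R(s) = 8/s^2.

One free integrator in G(s): this is a type 1 system.
K_v = lim_{s→0} s·G(s) = K·10 / (3·4·6·20) = (1/144)·K.
e_ss = 8/K_v = 115.2 ⇒ K_v = 5/72 ⇒ K = (5/72)/(1/144) = 10.

10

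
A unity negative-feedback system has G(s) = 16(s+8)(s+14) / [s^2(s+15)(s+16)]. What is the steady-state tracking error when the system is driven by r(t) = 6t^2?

Two free integrators in G(s): this is a type 2 system.
K_a = lim_{s→0} s^2·G(s) = 16·8·14 / (15·16) = 112/15.
r(t) = 6t^2 gives R(s) = 12/s^3.
e_ss = 12/K_a = 12/(112/15) = 45/28.

45/28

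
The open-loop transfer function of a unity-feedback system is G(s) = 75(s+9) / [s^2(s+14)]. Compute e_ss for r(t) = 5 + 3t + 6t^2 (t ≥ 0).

56/225

System type = 2 (two poles at s=0). Treating each term separately:
  • 5: tracked with zero error.
  • 3t: tracked with zero error.
  • 6t^2: e_ss = 12/K_a with K_a=675/14 → 56/225.
Total e_ss = 56/225.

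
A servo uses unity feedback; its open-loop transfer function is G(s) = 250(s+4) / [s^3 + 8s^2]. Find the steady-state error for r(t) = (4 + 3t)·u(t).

The denominator has no term below 8s^2 — 2 poles at s=0, type 2. Treating each term separately:
  • 4: tracked with zero error.
  • 3t: tracked with zero error.
Total e_ss = 0.

0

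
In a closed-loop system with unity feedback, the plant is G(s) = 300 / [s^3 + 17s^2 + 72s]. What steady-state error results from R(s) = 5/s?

0

The denominator has no term below 72s — 1 pole at s=0, type 1.
A type-1 system has K_p = ∞, so it tracks a step input with zero steady-state error.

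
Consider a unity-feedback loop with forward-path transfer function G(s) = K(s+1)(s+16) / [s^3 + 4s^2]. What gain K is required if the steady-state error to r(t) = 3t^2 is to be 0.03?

50

The denominator has no term below 4s^2 — 2 poles at s=0, type 2.
K_a = lim_{s→0} s^2·G(s) = K·1·16 / 4 = 4·K.
e_ss = 6/K_a = 0.03 ⇒ K_a = 200 ⇒ K = 200/4 = 50.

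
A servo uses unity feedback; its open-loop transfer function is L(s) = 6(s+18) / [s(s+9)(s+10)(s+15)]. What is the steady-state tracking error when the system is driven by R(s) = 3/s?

0

One free integrator in L(s): this is a type 1 system.
K_p = ∞ for a type-1 system; e_ss to a step is zero.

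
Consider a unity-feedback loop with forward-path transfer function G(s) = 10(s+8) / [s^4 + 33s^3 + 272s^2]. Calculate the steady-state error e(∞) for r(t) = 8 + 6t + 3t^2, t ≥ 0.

20.4

Lowest-order denominator term is 272s^2, so the open loop has 2 poles at the origin → type 2 system. Treating each term separately:
  • 8: tracked with zero error.
  • 6t: tracked with zero error.
  • 3t^2: e_ss = 6/K_a with K_a=5/17 → 20.4.
Total e_ss = 20.4.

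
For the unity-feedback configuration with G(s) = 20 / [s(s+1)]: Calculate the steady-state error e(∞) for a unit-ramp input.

G(s) has one factor of s in the denominator, so the system is type 1.
K_v = lim_{s→0} s·G(s) = 20 / (1) = 20.
e_ss = 1/K_v = 1/20 = 0.05.

0.05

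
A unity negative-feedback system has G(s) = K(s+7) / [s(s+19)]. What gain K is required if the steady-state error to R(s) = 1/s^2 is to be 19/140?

One free integrator in G(s): this is a type 1 system.
K_v = lim_{s→0} s·G(s) = K·7 / (19) = (7/19)·K.
e_ss = 1/K_v = 19/140 ⇒ K_v = 140/19 ⇒ K = (140/19)/(7/19) = 20.

20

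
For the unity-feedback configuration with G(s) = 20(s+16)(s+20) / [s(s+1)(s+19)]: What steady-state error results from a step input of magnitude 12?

0

The open loop has one pole at the origin → type 1 system.
A type-1 system has K_p = ∞, so it tracks a step input with zero steady-state error.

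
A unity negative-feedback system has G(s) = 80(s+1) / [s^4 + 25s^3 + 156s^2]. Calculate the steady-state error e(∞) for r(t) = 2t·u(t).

Lowest-order denominator term is 156s^2, so the open loop has 2 poles at the origin → type 2 system.
A type-2 system has K_v = ∞, so it tracks a ramp input with zero steady-state error.

0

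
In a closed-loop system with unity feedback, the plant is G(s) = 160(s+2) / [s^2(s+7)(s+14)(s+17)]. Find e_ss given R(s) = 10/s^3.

52.0625

G(s) has two factors of s in the denominator, so the system is type 2.
K_a = lim_{s→0} s^2·G(s) = 160·2 / (7·14·17) = 160/833.
r(t) = 5t^2 gives R(s) = 10/s^3.
e_ss = 10/K_a = 10/(160/833) = 52.0625.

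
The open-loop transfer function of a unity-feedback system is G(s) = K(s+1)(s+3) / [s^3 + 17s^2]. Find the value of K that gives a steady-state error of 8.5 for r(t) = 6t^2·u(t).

8

Lowest-order denominator term is 17s^2, so the open loop has 2 poles at the origin → type 2 system.
K_a = lim_{s→0} s^2·G(s) = K·1·3 / 17 = (3/17)·K.
e_ss = 12/K_a = 8.5 ⇒ K_a = 24/17 ⇒ K = (24/17)/(3/17) = 8.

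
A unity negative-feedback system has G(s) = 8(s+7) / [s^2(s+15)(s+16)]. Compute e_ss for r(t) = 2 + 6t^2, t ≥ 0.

The open loop has two poles at the origin → type 2 system. By superposition:
  • 2: tracked with zero error.
  • 6t^2: e_ss = 12/K_a with K_a=7/30 → 360/7.
Total e_ss = 360/7.

360/7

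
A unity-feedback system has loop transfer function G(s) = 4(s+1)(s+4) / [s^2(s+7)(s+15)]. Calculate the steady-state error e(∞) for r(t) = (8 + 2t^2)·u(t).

System type = 2 (two poles at s=0). Treating each term separately:
  • 8: tracked with zero error.
  • 2t^2: e_ss = 4/K_a with K_a=16/105 → 26.25.
Total e_ss = 26.25.

26.25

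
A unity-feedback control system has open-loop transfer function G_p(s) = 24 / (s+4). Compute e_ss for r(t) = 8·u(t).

G_p(s) has no factors of s in the denominator, so the system is type 0.
K_p = lim_{s→0} G_p(s) = 24 / (4) = 6.
e_ss = 8/(1 + K_p) = 8/7.

8/7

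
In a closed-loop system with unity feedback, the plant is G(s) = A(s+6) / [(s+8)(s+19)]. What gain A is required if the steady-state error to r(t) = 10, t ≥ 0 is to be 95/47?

No free integrators in G(s): this is a type 0 system.
K_p = lim_{s→0} G(s) = A·6 / (8·19) = (3/76)·A.
e_ss = 10/(1 + K_p) = 95/47 ⇒ 1 + (3/76)·A = 94/19 ⇒ A = 100.

100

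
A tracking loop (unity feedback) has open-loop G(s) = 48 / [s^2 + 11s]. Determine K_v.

The denominator has no term below 11s — 1 pole at s=0, type 1.
K_v = lim_{s→0} s·G(s) = 48 / 11 = 48/11.

48/11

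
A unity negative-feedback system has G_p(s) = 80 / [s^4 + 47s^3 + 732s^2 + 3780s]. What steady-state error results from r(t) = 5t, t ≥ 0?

Factoring s from the denominator leaves a polynomial with constant term 3780, so the system is type 1.
K_v = lim_{s→0} s·G_p(s) = 80 / 3780 = 4/189.
e_ss = 5/K_v = 5/(4/189) = 236.25.

236.25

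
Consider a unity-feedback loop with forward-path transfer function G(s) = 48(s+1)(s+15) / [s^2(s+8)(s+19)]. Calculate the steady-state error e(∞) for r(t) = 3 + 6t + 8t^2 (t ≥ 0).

152/45

G(s) has two factors of s in the denominator, so the system is type 2. Treating each term separately:
  • 3: tracked with zero error.
  • 6t: tracked with zero error.
  • 8t^2: e_ss = 16/K_a with K_a=90/19 → 152/45.
Total e_ss = 152/45.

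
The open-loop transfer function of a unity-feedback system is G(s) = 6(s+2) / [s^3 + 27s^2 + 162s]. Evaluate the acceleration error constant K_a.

The denominator has no term below 162s — 1 pole at s=0, type 1.
K_a = lim_{s→0} s^2·G(s) = 0 (the extra factor of s kills the finite limit).

0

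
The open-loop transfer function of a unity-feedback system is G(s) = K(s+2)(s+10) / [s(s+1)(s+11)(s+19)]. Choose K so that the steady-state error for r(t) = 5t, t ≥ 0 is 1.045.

System type = 1 (one pole at s=0).
K_v = lim_{s→0} s·G(s) = K·2·10 / (1·11·19) = (20/209)·K.
e_ss = 5/K_v = 1.045 ⇒ K_v = 1000/209 ⇒ K = (1000/209)/(20/209) = 50.

50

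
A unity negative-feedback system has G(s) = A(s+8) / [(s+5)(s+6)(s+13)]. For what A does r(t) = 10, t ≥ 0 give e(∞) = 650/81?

The open loop has no poles at the origin → type 0 system.
K_p = lim_{s→0} G(s) = A·8 / (5·6·13) = (4/195)·A.
e_ss = 10/(1 + K_p) = 650/81 ⇒ 1 + (4/195)·A = 81/65 ⇒ A = 12.

12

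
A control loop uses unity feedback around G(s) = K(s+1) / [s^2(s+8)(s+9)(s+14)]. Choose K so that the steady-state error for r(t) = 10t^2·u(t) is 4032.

5

The open loop has two poles at the origin → type 2 system.
K_a = lim_{s→0} s^2·G(s) = K·1 / (8·9·14) = (1/1008)·K.
e_ss = 20/K_a = 4032 ⇒ K_a = 5/1008 ⇒ K = (5/1008)/(1/1008) = 5.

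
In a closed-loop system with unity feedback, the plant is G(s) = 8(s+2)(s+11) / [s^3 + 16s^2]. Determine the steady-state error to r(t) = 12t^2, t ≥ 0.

24/11

Factoring s^2 from the denominator leaves a polynomial with constant term 16, so the system is type 2.
K_a = lim_{s→0} s^2·G(s) = 8·2·11 / 16 = 11.
r(t) = 12t^2 gives R(s) = 24/s^3.
e_ss = 24/K_a = 24/11.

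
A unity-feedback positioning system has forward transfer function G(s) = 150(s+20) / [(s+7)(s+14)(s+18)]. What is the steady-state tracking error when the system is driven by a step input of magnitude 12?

1764/397

G(s) has no factors of s in the denominator, so the system is type 0.
K_p = lim_{s→0} G(s) = 150·20 / (7·14·18) = 250/147.
e_ss = 12/(1 + K_p) = 12/(397/147) = 1764/397.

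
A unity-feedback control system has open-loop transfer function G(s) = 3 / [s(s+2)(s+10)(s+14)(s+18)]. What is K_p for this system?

K_p = lim_{s→0} G(s); with 1 pole at the origin the limit diverges, so K_p = ∞.

infinity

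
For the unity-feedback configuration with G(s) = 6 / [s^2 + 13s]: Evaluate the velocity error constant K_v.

Factoring s from the denominator leaves a polynomial with constant term 13, so the system is type 1.
K_v = lim_{s→0} s·G(s) = 6 / 13 = 6/13.

6/13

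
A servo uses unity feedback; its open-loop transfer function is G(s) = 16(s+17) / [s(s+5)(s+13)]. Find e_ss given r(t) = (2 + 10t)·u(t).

The open loop has one pole at the origin → type 1 system. Treating each term separately:
  • 2: tracked with zero error.
  • 10t: e_ss = 10/K_v with K_v=272/65 → 325/136.
Total e_ss = 325/136.

325/136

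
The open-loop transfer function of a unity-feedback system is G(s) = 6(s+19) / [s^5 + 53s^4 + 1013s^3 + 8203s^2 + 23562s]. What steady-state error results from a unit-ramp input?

Factoring s from the denominator leaves a polynomial with constant term 23562, so the system is type 1.
K_v = lim_{s→0} s·G(s) = 6·19 / 23562 = 19/3927.
e_ss = 1/K_v = 1/(19/3927) = 3927/19.

3927/19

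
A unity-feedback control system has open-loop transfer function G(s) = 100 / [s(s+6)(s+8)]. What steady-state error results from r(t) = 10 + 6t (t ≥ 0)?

2.88

The open loop has one pole at the origin → type 1 system. By superposition:
  • 10: tracked with zero error.
  • 6t: e_ss = 6/K_v with K_v=25/12 → 2.88.
Total e_ss = 2.88.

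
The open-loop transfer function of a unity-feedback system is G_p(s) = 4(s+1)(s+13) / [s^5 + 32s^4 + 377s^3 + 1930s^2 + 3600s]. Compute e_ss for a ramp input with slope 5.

4500/13

The denominator has no term below 3600s — 1 pole at s=0, type 1.
K_v = lim_{s→0} s·G_p(s) = 4·1·13 / 3600 = 13/900.
e_ss = 5/K_v = 5/(13/900) = 4500/13.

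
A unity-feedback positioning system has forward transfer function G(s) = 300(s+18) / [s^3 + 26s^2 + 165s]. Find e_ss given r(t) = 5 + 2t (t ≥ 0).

Lowest-order denominator term is 165s, so the open loop has 1 pole at the origin → type 1 system. By superposition:
  • 5: tracked with zero error.
  • 2t: e_ss = 2/K_v with K_v=360/11 → 11/180.
Total e_ss = 11/180.

11/180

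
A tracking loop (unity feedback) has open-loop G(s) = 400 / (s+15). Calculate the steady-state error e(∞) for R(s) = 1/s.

3/83

No free integrators in G(s): this is a type 0 system.
K_p = lim_{s→0} G(s) = 400 / (15) = 80/3.
e_ss = 1/(1 + K_p) = 1/(83/3) = 3/83.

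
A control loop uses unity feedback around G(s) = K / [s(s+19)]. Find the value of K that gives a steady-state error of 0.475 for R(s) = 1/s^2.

G(s) has one factor of s in the denominator, so the system is type 1.
K_v = lim_{s→0} s·G(s) = K / (19) = (1/19)·K.
e_ss = 1/K_v = 0.475 ⇒ K_v = 40/19 ⇒ K = (40/19)/(1/19) = 40.

40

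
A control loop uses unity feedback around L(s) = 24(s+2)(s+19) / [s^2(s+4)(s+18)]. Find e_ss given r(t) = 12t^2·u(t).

System type = 2 (two poles at s=0).
K_a = lim_{s→0} s^2·L(s) = 24·2·19 / (4·18) = 38/3.
r(t) = 12t^2 gives R(s) = 24/s^3.
e_ss = 24/K_a = 24/(38/3) = 36/19.

36/19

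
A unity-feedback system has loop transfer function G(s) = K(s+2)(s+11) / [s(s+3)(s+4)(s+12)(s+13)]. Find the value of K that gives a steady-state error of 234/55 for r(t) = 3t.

G(s) has one factor of s in the denominator, so the system is type 1.
K_v = lim_{s→0} s·G(s) = K·2·11 / (3·4·12·13) = (11/936)·K.
e_ss = 3/K_v = 234/55 ⇒ K_v = 55/78 ⇒ K = (55/78)/(11/936) = 60.

60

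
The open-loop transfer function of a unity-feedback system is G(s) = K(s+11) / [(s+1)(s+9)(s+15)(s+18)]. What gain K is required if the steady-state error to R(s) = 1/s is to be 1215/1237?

System type = 0 (no poles at s=0).
K_p = lim_{s→0} G(s) = K·11 / (1·9·15·18) = (11/2430)·K.
e_ss = 1/(1 + K_p) = 1215/1237 ⇒ 1 + (11/2430)·K = 1237/1215 ⇒ K = 4.

4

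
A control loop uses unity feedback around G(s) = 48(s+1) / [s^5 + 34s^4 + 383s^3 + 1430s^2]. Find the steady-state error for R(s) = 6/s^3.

The denominator has no term below 1430s^2 — 2 poles at s=0, type 2.
K_a = lim_{s→0} s^2·G(s) = 48·1 / 1430 = 24/715.
r(t) = 3t^2 gives R(s) = 6/s^3.
e_ss = 6/K_a = 6/(24/715) = 178.75.

178.75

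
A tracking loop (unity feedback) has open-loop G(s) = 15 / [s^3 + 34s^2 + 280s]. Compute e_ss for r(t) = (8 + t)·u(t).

56/3

The denominator has no term below 280s — 1 pole at s=0, type 1. Taking each input component in turn:
  • 8: tracked with zero error.
  • t: e_ss = 1/K_v with K_v=3/56 → 56/3.
Total e_ss = 56/3.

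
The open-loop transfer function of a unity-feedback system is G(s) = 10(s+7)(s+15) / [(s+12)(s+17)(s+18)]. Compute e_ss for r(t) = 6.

No free integrators in G(s): this is a type 0 system.
K_p = lim_{s→0} G(s) = 10·7·15 / (12·17·18) = 175/612.
e_ss = 6/(1 + K_p) = 6/(787/612) = 3672/787.

3672/787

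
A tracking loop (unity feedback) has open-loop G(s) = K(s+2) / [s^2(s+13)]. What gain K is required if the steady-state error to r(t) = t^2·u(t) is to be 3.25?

System type = 2 (two poles at s=0).
K_a = lim_{s→0} s^2·G(s) = K·2 / (13) = (2/13)·K.
e_ss = 2/K_a = 3.25 ⇒ K_a = 8/13 ⇒ K = (8/13)/(2/13) = 4.

4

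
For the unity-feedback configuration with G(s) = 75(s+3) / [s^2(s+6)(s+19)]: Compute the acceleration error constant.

75/38

The open loop has two poles at the origin → type 2 system.
K_a = lim_{s→0} s^2·G(s) = 75·3 / (6·19) = 75/38.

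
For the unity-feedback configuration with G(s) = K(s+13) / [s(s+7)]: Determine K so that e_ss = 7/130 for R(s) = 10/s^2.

100

One free integrator in G(s): this is a type 1 system.
K_v = lim_{s→0} s·G(s) = K·13 / (7) = (13/7)·K.
e_ss = 10/K_v = 7/130 ⇒ K_v = 1300/7 ⇒ K = (1300/7)/(13/7) = 100.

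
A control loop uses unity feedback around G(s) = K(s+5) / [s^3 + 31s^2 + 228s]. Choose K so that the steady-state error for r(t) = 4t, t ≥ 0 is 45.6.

Lowest-order denominator term is 228s, so the open loop has 1 pole at the origin → type 1 system.
K_v = lim_{s→0} s·G(s) = K·5 / 228 = (5/228)·K.
e_ss = 4/K_v = 45.6 ⇒ K_v = 5/57 ⇒ K = (5/57)/(5/228) = 4.

4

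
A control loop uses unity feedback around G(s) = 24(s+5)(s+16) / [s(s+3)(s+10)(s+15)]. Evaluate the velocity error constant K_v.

64/15

System type = 1 (one pole at s=0).
K_v = lim_{s→0} s·G(s) = 24·5·16 / (3·10·15) = 64/15.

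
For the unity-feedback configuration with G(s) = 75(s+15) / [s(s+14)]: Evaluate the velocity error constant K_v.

G(s) has one factor of s in the denominator, so the system is type 1.
K_v = lim_{s→0} s·G(s) = 75·15 / (14) = 1125/14.

1125/14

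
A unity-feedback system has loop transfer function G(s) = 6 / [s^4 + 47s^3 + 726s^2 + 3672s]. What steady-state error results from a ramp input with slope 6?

3672

Factoring s from the denominator leaves a polynomial with constant term 3672, so the system is type 1.
K_v = lim_{s→0} s·G(s) = 6 / 3672 = 1/612.
e_ss = 6/K_v = 6/(1/612) = 3672.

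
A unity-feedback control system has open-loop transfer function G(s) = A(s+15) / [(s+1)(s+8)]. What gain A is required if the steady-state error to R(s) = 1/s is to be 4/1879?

250

No free integrators in G(s): this is a type 0 system.
K_p = lim_{s→0} G(s) = A·15 / (1·8) = 1.875·A.
e_ss = 1/(1 + K_p) = 4/1879 ⇒ 1 + 1.875·A = 469.75 ⇒ A = 250.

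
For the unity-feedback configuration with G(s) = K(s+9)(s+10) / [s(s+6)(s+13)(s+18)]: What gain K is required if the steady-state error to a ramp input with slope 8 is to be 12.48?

G(s) has one factor of s in the denominator, so the system is type 1.
K_v = lim_{s→0} s·G(s) = K·9·10 / (6·13·18) = (5/78)·K.
e_ss = 8/K_v = 12.48 ⇒ K_v = 25/39 ⇒ K = (25/39)/(5/78) = 10.

10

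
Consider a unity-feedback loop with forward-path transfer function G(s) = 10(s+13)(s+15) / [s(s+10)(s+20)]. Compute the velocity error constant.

9.75

One free integrator in G(s): this is a type 1 system.
K_v = lim_{s→0} s·G(s) = 10·13·15 / (10·20) = 9.75.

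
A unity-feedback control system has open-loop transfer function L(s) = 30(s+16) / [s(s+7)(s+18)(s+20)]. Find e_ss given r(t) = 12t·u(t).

63

System type = 1 (one pole at s=0).
K_v = lim_{s→0} s·L(s) = 30·16 / (7·18·20) = 4/21.
e_ss = 12/K_v = 12/(4/21) = 63.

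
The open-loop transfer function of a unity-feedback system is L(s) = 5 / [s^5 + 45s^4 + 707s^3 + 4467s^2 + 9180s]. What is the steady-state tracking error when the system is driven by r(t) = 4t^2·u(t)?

infinity

The denominator has no term below 9180s — 1 pole at s=0, type 1.
K_a = lim_{s→0} s^2·L(s) = 0; the steady-state error to this parabolic input grows without bound.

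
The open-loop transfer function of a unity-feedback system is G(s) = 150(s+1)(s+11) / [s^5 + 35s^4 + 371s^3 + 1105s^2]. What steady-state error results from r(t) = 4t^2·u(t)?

884/165

Factoring s^2 from the denominator leaves a polynomial with constant term 1105, so the system is type 2.
K_a = lim_{s→0} s^2·G(s) = 150·1·11 / 1105 = 330/221.
r(t) = 4t^2 gives R(s) = 8/s^3.
e_ss = 8/K_a = 8/(330/221) = 884/165.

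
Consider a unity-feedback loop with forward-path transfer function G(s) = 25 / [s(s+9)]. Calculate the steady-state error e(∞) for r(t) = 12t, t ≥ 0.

4.32

One free integrator in G(s): this is a type 1 system.
K_v = lim_{s→0} s·G(s) = 25 / (9) = 25/9.
e_ss = 12/K_v = 12/(25/9) = 4.32.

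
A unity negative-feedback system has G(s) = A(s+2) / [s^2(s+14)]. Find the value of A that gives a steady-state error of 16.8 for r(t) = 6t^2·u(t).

Two free integrators in G(s): this is a type 2 system.
K_a = lim_{s→0} s^2·G(s) = A·2 / (14) = (1/7)·A.
e_ss = 12/K_a = 16.8 ⇒ K_a = 5/7 ⇒ A = (5/7)/(1/7) = 5.

5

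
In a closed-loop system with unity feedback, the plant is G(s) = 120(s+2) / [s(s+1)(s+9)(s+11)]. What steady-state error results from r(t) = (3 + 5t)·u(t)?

System type = 1 (one pole at s=0). By superposition:
  • 3: tracked with zero error.
  • 5t: e_ss = 5/K_v with K_v=80/33 → 2.0625.
Total e_ss = 2.0625.

2.0625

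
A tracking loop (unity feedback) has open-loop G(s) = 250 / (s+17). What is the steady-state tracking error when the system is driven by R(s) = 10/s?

170/267

The open loop has no poles at the origin → type 0 system.
K_p = lim_{s→0} G(s) = 250 / (17) = 250/17.
e_ss = 10/(1 + K_p) = 10/(267/17) = 170/267.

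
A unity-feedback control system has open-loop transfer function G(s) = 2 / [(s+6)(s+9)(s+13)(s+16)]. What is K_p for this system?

1/5616

System type = 0 (no poles at s=0).
K_p = lim_{s→0} G(s) = 2 / (6·9·13·16) = 1/5616.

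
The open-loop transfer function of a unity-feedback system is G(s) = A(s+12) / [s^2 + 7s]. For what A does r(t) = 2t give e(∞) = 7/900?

150

Lowest-order denominator term is 7s, so the open loop has 1 pole at the origin → type 1 system.
K_v = lim_{s→0} s·G(s) = A·12 / 7 = (12/7)·A.
e_ss = 2/K_v = 7/900 ⇒ K_v = 1800/7 ⇒ A = (1800/7)/(12/7) = 150.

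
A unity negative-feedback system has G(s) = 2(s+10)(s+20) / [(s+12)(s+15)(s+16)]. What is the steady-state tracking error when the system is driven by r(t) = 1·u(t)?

36/41

The open loop has no poles at the origin → type 0 system.
K_p = lim_{s→0} G(s) = 2·10·20 / (12·15·16) = 5/36.
e_ss = 1/(1 + K_p) = 1/(41/36) = 36/41.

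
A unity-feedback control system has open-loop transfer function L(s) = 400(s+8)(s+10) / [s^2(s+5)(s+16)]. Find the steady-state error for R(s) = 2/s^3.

L(s) has two factors of s in the denominator, so the system is type 2.
K_a = lim_{s→0} s^2·L(s) = 400·8·10 / (5·16) = 400.
r(t) = t^2 gives R(s) = 2/s^3.
e_ss = 2/K_a = 2/400 = 0.005.

0.005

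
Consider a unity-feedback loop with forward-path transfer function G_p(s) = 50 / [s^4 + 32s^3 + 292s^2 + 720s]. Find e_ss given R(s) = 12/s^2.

Lowest-order denominator term is 720s, so the open loop has 1 pole at the origin → type 1 system.
K_v = lim_{s→0} s·G_p(s) = 50 / 720 = 5/72.
e_ss = 12/K_v = 12/(5/72) = 172.8.

172.8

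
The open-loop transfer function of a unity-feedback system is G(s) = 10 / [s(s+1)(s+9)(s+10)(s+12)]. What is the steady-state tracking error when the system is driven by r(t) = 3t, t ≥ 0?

G(s) has one factor of s in the denominator, so the system is type 1.
K_v = lim_{s→0} s·G(s) = 10 / (1·9·10·12) = 1/108.
e_ss = 3/K_v = 3/(1/108) = 324.

324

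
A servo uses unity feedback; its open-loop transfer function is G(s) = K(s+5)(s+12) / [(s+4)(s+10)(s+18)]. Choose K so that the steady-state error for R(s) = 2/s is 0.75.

20

System type = 0 (no poles at s=0).
K_p = lim_{s→0} G(s) = K·5·12 / (4·10·18) = (1/12)·K.
e_ss = 2/(1 + K_p) = 0.75 ⇒ 1 + (1/12)·K = 8/3 ⇒ K = 20.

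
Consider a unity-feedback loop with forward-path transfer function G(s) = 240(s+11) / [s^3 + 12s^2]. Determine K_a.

Factoring s^2 from the denominator leaves a polynomial with constant term 12, so the system is type 2.
K_a = lim_{s→0} s^2·G(s) = 240·11 / 12 = 220.

220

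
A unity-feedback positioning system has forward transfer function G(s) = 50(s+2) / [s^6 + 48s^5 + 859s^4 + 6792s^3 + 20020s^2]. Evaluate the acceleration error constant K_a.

Lowest-order denominator term is 20020s^2, so the open loop has 2 poles at the origin → type 2 system.
K_a = lim_{s→0} s^2·G(s) = 50·2 / 20020 = 5/1001.

5/1001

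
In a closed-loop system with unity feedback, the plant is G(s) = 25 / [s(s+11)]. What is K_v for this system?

One free integrator in G(s): this is a type 1 system.
K_v = lim_{s→0} s·G(s) = 25 / (11) = 25/11.

25/11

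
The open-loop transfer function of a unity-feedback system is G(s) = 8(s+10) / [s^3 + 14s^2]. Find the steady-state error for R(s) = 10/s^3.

1.75

Factoring s^2 from the denominator leaves a polynomial with constant term 14, so the system is type 2.
K_a = lim_{s→0} s^2·G(s) = 8·10 / 14 = 40/7.
r(t) = 5t^2 gives R(s) = 10/s^3.
e_ss = 10/K_a = 10/(40/7) = 1.75.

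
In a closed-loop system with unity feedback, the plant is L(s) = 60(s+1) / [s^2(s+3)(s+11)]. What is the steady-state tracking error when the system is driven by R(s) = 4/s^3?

Two free integrators in L(s): this is a type 2 system.
K_a = lim_{s→0} s^2·L(s) = 60·1 / (3·11) = 20/11.
r(t) = 2t^2 gives R(s) = 4/s^3.
e_ss = 4/K_a = 4/(20/11) = 2.2.

2.2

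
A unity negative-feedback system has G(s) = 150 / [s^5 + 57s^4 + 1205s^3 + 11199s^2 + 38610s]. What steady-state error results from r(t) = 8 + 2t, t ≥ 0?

514.8

Factoring s from the denominator leaves a polynomial with constant term 38610, so the system is type 1. By superposition:
  • 8: tracked with zero error.
  • 2t: e_ss = 2/K_v with K_v=5/1287 → 514.8.
Total e_ss = 514.8.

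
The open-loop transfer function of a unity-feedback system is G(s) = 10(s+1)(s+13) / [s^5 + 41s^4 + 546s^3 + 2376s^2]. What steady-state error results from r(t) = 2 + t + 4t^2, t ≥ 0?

The denominator has no term below 2376s^2 — 2 poles at s=0, type 2. Taking each input component in turn:
  • 2: tracked with zero error.
  • t: tracked with zero error.
  • 4t^2: e_ss = 8/K_a with K_a=65/1188 → 9504/65.
Total e_ss = 9504/65.

9504/65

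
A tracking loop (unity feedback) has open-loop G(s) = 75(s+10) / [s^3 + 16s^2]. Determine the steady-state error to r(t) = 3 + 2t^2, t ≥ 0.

32/375

Factoring s^2 from the denominator leaves a polynomial with constant term 16, so the system is type 2. Taking each input component in turn:
  • 3: tracked with zero error.
  • 2t^2: e_ss = 4/K_a with K_a=46.875 → 32/375.
Total e_ss = 32/375.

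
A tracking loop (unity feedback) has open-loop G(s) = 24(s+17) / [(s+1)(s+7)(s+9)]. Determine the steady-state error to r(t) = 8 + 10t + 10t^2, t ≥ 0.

infinity

The open loop has no poles at the origin → type 0 system. By superposition:
  • 8: e_ss = 8/(1+K_p) with K_p=136/21 → 168/157.
  • 10t: a type-0 system cannot track it, e_ss → ∞.
  • 10t^2: a type-0 system cannot track it, e_ss → ∞.
The unbounded component dominates.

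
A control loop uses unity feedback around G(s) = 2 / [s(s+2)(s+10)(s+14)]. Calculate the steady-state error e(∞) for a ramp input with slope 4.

System type = 1 (one pole at s=0).
K_v = lim_{s→0} s·G(s) = 2 / (2·10·14) = 1/140.
e_ss = 4/K_v = 4/(1/140) = 560.

560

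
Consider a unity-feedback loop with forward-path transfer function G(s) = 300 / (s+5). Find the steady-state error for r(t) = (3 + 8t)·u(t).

System type = 0 (no poles at s=0). Treating each term separately:
  • 3: e_ss = 3/(1+K_p) with K_p=60 → 3/61.
  • 8t: a type-0 system cannot track it, e_ss → ∞.
The unbounded component dominates.

infinity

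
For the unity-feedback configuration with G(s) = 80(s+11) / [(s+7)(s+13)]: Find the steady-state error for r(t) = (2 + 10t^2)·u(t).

infinity

G(s) has no factors of s in the denominator, so the system is type 0. Taking each input component in turn:
  • 2: e_ss = 2/(1+K_p) with K_p=880/91 → 182/971.
  • 10t^2: a type-0 system cannot track it, e_ss → ∞.
The unbounded component dominates.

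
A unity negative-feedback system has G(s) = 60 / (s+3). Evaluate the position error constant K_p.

20

System type = 0 (no poles at s=0).
K_p = lim_{s→0} G(s) = 60 / (3) = 20.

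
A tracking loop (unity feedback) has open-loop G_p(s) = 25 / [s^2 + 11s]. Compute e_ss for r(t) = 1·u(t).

0

Factoring s from the denominator leaves a polynomial with constant term 11, so the system is type 1.
K_p = ∞ for a type-1 system; e_ss to a step is zero.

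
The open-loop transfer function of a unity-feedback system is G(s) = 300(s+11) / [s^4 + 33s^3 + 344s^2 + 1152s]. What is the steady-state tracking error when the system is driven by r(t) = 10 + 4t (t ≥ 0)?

Lowest-order denominator term is 1152s, so the open loop has 1 pole at the origin → type 1 system. By superposition:
  • 10: tracked with zero error.
  • 4t: e_ss = 4/K_v with K_v=275/96 → 384/275.
Total e_ss = 384/275.

384/275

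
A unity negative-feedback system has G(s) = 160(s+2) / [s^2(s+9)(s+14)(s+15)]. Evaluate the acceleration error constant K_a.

System type = 2 (two poles at s=0).
K_a = lim_{s→0} s^2·G(s) = 160·2 / (9·14·15) = 32/189.

32/189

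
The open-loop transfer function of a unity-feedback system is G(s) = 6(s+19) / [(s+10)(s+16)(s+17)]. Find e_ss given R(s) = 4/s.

The open loop has no poles at the origin → type 0 system.
K_p = lim_{s→0} G(s) = 6·19 / (10·16·17) = 57/1360.
e_ss = 4/(1 + K_p) = 4/(1417/1360) = 5440/1417.

5440/1417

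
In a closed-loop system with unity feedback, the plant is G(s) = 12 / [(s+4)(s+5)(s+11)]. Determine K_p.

3/55

System type = 0 (no poles at s=0).
K_p = lim_{s→0} G(s) = 12 / (4·5·11) = 3/55.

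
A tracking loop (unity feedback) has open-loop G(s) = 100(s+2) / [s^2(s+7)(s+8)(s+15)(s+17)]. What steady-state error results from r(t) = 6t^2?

856.8

G(s) has two factors of s in the denominator, so the system is type 2.
K_a = lim_{s→0} s^2·G(s) = 100·2 / (7·8·15·17) = 5/357.
r(t) = 6t^2 gives R(s) = 12/s^3.
e_ss = 12/K_a = 12/(5/357) = 856.8.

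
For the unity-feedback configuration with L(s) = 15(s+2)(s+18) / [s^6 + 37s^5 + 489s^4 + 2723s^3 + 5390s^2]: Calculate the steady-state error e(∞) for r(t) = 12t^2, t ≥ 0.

Lowest-order denominator term is 5390s^2, so the open loop has 2 poles at the origin → type 2 system.
K_a = lim_{s→0} s^2·L(s) = 15·2·18 / 5390 = 54/539.
r(t) = 12t^2 gives R(s) = 24/s^3.
e_ss = 24/K_a = 24/(54/539) = 2156/9.

2156/9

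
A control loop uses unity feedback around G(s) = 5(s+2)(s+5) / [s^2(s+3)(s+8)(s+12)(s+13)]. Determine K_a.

25/1872

G(s) has two factors of s in the denominator, so the system is type 2.
K_a = lim_{s→0} s^2·G(s) = 5·2·5 / (3·8·12·13) = 25/1872.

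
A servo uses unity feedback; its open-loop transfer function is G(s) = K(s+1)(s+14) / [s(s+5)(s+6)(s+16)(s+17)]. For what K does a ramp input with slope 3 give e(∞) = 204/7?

60

One free integrator in G(s): this is a type 1 system.
K_v = lim_{s→0} s·G(s) = K·1·14 / (5·6·16·17) = (7/4080)·K.
e_ss = 3/K_v = 204/7 ⇒ K_v = 7/68 ⇒ K = (7/68)/(7/4080) = 60.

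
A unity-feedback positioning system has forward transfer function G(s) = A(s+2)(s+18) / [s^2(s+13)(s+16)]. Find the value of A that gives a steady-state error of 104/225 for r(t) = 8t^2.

Two free integrators in G(s): this is a type 2 system.
K_a = lim_{s→0} s^2·G(s) = A·2·18 / (13·16) = (9/52)·A.
e_ss = 16/K_a = 104/225 ⇒ K_a = 450/13 ⇒ A = (450/13)/(9/52) = 200.

200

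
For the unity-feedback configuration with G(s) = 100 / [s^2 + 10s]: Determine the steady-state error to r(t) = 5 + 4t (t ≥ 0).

0.4

Lowest-order denominator term is 10s, so the open loop has 1 pole at the origin → type 1 system. Treating each term separately:
  • 5: tracked with zero error.
  • 4t: e_ss = 4/K_v with K_v=10 → 0.4.
Total e_ss = 0.4.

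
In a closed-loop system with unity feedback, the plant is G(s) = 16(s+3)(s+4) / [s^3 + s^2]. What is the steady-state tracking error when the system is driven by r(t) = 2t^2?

1/48

Lowest-order denominator term is s^2, so the open loop has 2 poles at the origin → type 2 system.
K_a = lim_{s→0} s^2·G(s) = 16·3·4 / 1 = 192.
r(t) = 2t^2 gives R(s) = 4/s^3.
e_ss = 4/K_a = 4/192 = 1/48.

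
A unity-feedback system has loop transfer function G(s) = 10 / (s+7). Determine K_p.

10/7

No free integrators in G(s): this is a type 0 system.
K_p = lim_{s→0} G(s) = 10 / (7) = 10/7.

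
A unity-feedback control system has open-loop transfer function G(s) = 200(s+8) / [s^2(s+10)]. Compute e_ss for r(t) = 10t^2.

0.125

Two free integrators in G(s): this is a type 2 system.
K_a = lim_{s→0} s^2·G(s) = 200·8 / (10) = 160.
r(t) = 10t^2 gives R(s) = 20/s^3.
e_ss = 20/K_a = 20/160 = 0.125.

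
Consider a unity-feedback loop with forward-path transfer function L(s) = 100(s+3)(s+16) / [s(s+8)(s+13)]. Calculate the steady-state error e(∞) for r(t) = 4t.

13/150

One free integrator in L(s): this is a type 1 system.
K_v = lim_{s→0} s·L(s) = 100·3·16 / (8·13) = 600/13.
e_ss = 4/K_v = 4/(600/13) = 13/150.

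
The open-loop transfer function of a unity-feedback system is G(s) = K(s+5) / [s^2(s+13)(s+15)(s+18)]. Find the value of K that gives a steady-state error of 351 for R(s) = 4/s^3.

8

Two free integrators in G(s): this is a type 2 system.
K_a = lim_{s→0} s^2·G(s) = K·5 / (13·15·18) = (1/702)·K.
e_ss = 4/K_a = 351 ⇒ K_a = 4/351 ⇒ K = (4/351)/(1/702) = 8.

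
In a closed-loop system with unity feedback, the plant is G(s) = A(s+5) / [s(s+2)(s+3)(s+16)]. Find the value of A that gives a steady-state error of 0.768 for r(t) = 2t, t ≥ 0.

G(s) has one factor of s in the denominator, so the system is type 1.
K_v = lim_{s→0} s·G(s) = A·5 / (2·3·16) = (5/96)·A.
e_ss = 2/K_v = 0.768 ⇒ K_v = 125/48 ⇒ A = (125/48)/(5/96) = 50.

50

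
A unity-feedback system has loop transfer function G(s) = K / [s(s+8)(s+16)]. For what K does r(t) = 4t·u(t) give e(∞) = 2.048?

System type = 1 (one pole at s=0).
K_v = lim_{s→0} s·G(s) = K / (8·16) = (1/128)·K.
e_ss = 4/K_v = 2.048 ⇒ K_v = 125/64 ⇒ K = (125/64)/(1/128) = 250.

250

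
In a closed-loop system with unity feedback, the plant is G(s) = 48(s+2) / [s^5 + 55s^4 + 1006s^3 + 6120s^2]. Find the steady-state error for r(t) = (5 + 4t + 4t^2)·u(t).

510

The denominator has no term below 6120s^2 — 2 poles at s=0, type 2. Taking each input component in turn:
  • 5: tracked with zero error.
  • 4t: tracked with zero error.
  • 4t^2: e_ss = 8/K_a with K_a=4/255 → 510.
Total e_ss = 510.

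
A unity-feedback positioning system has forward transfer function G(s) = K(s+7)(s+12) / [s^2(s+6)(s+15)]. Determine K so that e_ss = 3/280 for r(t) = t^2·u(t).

System type = 2 (two poles at s=0).
K_a = lim_{s→0} s^2·G(s) = K·7·12 / (6·15) = (14/15)·K.
e_ss = 2/K_a = 3/280 ⇒ K_a = 560/3 ⇒ K = (560/3)/(14/15) = 200.

200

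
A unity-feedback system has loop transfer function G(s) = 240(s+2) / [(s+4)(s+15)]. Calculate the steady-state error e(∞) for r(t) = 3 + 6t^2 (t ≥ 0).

G(s) has no factors of s in the denominator, so the system is type 0. Taking each input component in turn:
  • 3: e_ss = 3/(1+K_p) with K_p=8 → 1/3.
  • 6t^2: a type-0 system cannot track it, e_ss → ∞.
The unbounded component dominates.

infinity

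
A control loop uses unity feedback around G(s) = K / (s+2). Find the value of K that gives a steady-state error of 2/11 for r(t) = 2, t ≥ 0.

20

System type = 0 (no poles at s=0).
K_p = lim_{s→0} G(s) = K / (2) = 0.5·K.
e_ss = 2/(1 + K_p) = 2/11 ⇒ 1 + 0.5·K = 11 ⇒ K = 20.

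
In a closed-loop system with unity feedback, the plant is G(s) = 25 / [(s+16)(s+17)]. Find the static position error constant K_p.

25/272

G(s) has no factors of s in the denominator, so the system is type 0.
K_p = lim_{s→0} G(s) = 25 / (16·17) = 25/272.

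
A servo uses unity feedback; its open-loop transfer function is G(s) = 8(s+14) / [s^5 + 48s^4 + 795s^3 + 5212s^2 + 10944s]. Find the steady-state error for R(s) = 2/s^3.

infinity

The denominator has no term below 10944s — 1 pole at s=0, type 1.
K_a = lim_{s→0} s^2·G(s) = 0; the steady-state error to this parabolic input grows without bound.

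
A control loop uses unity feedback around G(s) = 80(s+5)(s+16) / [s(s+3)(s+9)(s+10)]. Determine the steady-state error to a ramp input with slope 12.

One free integrator in G(s): this is a type 1 system.
K_v = lim_{s→0} s·G(s) = 80·5·16 / (3·9·10) = 640/27.
e_ss = 12/K_v = 12/(640/27) = 81/160.

81/160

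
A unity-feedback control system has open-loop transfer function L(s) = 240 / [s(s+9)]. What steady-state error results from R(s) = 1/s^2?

0.0375

The open loop has one pole at the origin → type 1 system.
K_v = lim_{s→0} s·L(s) = 240 / (9) = 80/3.
e_ss = 1/K_v = 1/(80/3) = 0.0375.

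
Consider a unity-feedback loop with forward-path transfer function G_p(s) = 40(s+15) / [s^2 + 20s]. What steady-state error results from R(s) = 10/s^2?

1/3

The denominator has no term below 20s — 1 pole at s=0, type 1.
K_v = lim_{s→0} s·G_p(s) = 40·15 / 20 = 30.
e_ss = 10/K_v = 10/30 = 1/3.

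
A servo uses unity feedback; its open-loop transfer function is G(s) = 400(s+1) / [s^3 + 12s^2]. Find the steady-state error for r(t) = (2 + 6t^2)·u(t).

The denominator has no term below 12s^2 — 2 poles at s=0, type 2. Treating each term separately:
  • 2: tracked with zero error.
  • 6t^2: e_ss = 12/K_a with K_a=100/3 → 0.36.
Total e_ss = 0.36.

0.36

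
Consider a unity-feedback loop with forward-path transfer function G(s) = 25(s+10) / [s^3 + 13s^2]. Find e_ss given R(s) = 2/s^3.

0.104

Factoring s^2 from the denominator leaves a polynomial with constant term 13, so the system is type 2.
K_a = lim_{s→0} s^2·G(s) = 25·10 / 13 = 250/13.
r(t) = t^2 gives R(s) = 2/s^3.
e_ss = 2/K_a = 2/(250/13) = 0.104.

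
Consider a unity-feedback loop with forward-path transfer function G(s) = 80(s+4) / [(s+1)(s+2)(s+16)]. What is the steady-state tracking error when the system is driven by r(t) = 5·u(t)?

5/11

The open loop has no poles at the origin → type 0 system.
K_p = lim_{s→0} G(s) = 80·4 / (1·2·16) = 10.
e_ss = 5/(1 + K_p) = 5/11.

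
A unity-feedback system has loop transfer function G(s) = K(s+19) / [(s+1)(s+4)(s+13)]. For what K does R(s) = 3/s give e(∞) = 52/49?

No free integrators in G(s): this is a type 0 system.
K_p = lim_{s→0} G(s) = K·19 / (1·4·13) = (19/52)·K.
e_ss = 3/(1 + K_p) = 52/49 ⇒ 1 + (19/52)·K = 147/52 ⇒ K = 5.

5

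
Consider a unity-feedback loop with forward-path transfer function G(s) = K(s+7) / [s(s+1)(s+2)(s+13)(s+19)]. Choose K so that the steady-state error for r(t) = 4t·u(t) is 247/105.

120

One free integrator in G(s): this is a type 1 system.
K_v = lim_{s→0} s·G(s) = K·7 / (1·2·13·19) = (7/494)·K.
e_ss = 4/K_v = 247/105 ⇒ K_v = 420/247 ⇒ K = (420/247)/(7/494) = 120.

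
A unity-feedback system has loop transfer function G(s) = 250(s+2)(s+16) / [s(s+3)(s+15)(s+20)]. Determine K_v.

80/9

One free integrator in G(s): this is a type 1 system.
K_v = lim_{s→0} s·G(s) = 250·2·16 / (3·15·20) = 80/9.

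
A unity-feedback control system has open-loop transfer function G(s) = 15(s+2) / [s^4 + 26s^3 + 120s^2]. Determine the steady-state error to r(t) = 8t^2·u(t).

Factoring s^2 from the denominator leaves a polynomial with constant term 120, so the system is type 2.
K_a = lim_{s→0} s^2·G(s) = 15·2 / 120 = 0.25.
r(t) = 8t^2 gives R(s) = 16/s^3.
e_ss = 16/K_a = 16/0.25 = 64.

64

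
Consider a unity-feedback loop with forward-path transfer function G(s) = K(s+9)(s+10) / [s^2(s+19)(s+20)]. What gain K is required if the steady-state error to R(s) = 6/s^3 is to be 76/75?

G(s) has two factors of s in the denominator, so the system is type 2.
K_a = lim_{s→0} s^2·G(s) = K·9·10 / (19·20) = (9/38)·K.
e_ss = 6/K_a = 76/75 ⇒ K_a = 225/38 ⇒ K = (225/38)/(9/38) = 25.

25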